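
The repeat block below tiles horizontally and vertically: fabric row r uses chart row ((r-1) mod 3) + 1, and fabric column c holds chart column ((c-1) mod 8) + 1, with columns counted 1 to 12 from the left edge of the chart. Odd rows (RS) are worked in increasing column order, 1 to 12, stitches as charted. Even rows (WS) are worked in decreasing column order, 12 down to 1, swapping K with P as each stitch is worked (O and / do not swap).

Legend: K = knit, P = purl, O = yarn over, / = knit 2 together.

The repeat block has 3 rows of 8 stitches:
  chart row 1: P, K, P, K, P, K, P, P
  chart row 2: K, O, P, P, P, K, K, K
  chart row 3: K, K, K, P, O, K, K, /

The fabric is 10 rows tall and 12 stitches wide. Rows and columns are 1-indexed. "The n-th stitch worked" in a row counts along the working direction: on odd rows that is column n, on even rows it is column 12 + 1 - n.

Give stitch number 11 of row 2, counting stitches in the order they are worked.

Result:
O

Derivation:
Row 2: (2-1) mod 3 = 1, so use chart row 2. Even row -> WS.
Chart row 2 tiled across columns 1-12: K O P P P K K K K O P P
WS row: flip the tiled sequence (start at column 12) and apply K<->P; O and / stay.
Row 2 as worked: K K O P P P P K K K O P
The 11th stitch worked is O.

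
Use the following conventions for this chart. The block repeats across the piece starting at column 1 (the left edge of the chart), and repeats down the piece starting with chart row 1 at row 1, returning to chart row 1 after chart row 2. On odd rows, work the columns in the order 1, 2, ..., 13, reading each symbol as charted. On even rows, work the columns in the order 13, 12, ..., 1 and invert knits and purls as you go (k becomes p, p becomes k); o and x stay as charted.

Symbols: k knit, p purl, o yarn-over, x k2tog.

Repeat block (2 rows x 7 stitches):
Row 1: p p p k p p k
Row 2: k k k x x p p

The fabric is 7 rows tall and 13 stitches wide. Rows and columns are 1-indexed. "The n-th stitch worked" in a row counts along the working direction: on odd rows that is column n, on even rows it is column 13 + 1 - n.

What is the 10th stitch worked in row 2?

Row 2 uses chart row ((2-1) mod 2)+1 = 2. Row 2 is even, so WS.
Chart row 2 tiled across columns 1-13: k k k x x p p k k k x x p
WS row: flip the tiled sequence (start at column 13) and apply k<->p; o and x stay.
Row 2 as worked: k x x p p p k k x x p p p
Counting 10 along the worked row gives x.

== STITCH ==
x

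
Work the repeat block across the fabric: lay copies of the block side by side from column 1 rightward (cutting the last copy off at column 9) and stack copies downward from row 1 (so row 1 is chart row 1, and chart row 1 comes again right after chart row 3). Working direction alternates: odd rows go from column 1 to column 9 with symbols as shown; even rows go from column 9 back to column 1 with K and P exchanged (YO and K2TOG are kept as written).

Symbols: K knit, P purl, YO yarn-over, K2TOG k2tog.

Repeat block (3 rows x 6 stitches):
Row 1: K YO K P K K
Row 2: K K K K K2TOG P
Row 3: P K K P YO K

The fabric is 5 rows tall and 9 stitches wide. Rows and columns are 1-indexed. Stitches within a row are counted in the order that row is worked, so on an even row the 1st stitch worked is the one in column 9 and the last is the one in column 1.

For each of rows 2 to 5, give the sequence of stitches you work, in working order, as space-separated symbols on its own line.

Row 2: chart row 2, WS - tiled (columns 1-9): K K K K K2TOG P K K K; work from column 9 back to 1 with K<->P swapped.
Row 3: chart row 3, RS - tile across columns 1-9 and work as-is.
Row 4: chart row 1, WS - tiled (columns 1-9): K YO K P K K K YO K; work from column 9 back to 1 with K<->P swapped.
Row 5: chart row 2, RS - tile across columns 1-9 and work as-is.

Rows as worked:
P P P K K2TOG P P P P
P K K P YO K P K K
P YO P P P K P YO P
K K K K K2TOG P K K K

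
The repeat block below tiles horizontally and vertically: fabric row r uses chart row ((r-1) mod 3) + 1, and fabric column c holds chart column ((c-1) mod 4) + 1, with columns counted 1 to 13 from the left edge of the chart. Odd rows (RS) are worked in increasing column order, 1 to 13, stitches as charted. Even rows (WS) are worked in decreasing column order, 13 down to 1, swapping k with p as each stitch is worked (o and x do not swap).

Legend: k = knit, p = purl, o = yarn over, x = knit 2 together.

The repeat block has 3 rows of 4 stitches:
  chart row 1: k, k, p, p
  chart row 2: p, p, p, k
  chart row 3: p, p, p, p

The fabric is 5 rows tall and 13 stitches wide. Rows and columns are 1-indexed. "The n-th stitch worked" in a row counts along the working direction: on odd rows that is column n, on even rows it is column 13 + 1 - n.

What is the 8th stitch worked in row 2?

== STITCH ==
k

Derivation:
Row 2 uses chart row ((2-1) mod 3)+1 = 2. Row 2 is even, so WS.
Chart row 2 tiled across columns 1-13: p p p k p p p k p p p k p
Wrong side: read the tiled row from column 13 down to 1 and exchange k with p (leave o, x).
Row 2 as worked: k p k k k p k k k p k k k
Counting 8 along the worked row gives k.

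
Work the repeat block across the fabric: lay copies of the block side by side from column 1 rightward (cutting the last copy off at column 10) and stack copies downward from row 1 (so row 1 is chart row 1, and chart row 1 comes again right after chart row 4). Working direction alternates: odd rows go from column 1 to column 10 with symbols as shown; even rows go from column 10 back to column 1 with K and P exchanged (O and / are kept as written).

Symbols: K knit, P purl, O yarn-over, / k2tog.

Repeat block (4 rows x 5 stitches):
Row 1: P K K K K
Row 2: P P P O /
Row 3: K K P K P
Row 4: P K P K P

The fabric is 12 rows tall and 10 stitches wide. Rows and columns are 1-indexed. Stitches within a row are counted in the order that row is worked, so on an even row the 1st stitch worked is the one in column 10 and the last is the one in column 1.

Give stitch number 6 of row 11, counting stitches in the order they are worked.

Row 11: (11-1) mod 4 = 2, so use chart row 3. Odd row -> RS.
Chart row 3 tiled across columns 1-10: K K P K P K K P K P
RS row: no reversal, no swap; stitch n worked = column n.
The 6th stitch worked is K.

== STITCH ==
K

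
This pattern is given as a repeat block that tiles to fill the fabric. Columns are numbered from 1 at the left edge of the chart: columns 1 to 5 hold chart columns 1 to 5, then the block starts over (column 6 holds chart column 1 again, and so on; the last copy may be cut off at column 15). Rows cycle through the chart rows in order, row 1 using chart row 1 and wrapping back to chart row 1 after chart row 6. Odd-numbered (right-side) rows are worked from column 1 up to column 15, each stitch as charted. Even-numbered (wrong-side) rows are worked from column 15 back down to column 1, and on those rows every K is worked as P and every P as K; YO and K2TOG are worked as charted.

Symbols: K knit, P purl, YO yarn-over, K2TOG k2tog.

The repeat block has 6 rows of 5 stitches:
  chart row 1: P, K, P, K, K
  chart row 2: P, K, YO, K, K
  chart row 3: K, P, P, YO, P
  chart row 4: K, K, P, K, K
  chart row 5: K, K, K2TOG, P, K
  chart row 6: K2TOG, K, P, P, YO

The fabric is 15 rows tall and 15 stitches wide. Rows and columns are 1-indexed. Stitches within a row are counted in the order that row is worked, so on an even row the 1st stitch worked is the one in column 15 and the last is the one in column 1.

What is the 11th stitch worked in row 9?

== STITCH ==
K

Derivation:
For row 9: chart row = ((9-1) mod 6) + 1 = 3; this is a RS (odd) row.
Chart row 3 tiled across columns 1-15: K P P YO P K P P YO P K P P YO P
RS: work column 1 to column 15, symbols as charted — the tiled row is the row as worked.
The 11th stitch worked is K.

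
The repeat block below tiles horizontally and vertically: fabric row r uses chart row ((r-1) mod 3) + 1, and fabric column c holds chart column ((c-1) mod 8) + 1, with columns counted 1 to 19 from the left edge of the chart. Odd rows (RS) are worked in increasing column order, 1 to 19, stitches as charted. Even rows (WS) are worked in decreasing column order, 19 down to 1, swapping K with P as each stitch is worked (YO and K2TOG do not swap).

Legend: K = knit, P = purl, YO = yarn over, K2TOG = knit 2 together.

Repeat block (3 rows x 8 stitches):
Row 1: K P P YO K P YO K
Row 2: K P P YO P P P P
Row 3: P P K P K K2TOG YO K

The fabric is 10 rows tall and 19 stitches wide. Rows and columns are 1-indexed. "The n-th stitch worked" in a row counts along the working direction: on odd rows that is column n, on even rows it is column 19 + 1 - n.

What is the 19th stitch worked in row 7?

Stitch:
P

Derivation:
For row 7: chart row = ((7-1) mod 3) + 1 = 1; this is a RS (odd) row.
Chart row 1 tiled across columns 1-19: K P P YO K P YO K K P P YO K P YO K K P P
RS row: no reversal, no swap; stitch n worked = column n.
Counting 19 along the worked row gives P.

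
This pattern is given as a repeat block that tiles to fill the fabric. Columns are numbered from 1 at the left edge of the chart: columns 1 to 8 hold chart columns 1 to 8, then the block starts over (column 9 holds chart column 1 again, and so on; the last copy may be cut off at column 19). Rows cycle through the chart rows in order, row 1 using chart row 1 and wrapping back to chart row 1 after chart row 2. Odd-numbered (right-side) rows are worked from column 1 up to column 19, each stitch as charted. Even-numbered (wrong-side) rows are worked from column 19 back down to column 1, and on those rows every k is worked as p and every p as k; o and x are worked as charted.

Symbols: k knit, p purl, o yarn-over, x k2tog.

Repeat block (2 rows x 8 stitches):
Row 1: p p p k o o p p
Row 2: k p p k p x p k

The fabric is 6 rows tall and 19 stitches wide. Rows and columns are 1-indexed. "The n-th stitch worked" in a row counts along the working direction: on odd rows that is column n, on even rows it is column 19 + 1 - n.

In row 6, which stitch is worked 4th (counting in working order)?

Stitch:
p

Derivation:
Row 6: (6-1) mod 2 = 1, so use chart row 2. Even row -> WS.
Chart row 2 tiled across columns 1-19: k p p k p x p k k p p k p x p k k p p
WS: work from column 19 back to column 1 (reverse the tiled row), swapping k<->p (o and x unchanged).
Row 6 as worked: k k p p k x k p k k p p k x k p k k p
Stitch 4 in working order -> p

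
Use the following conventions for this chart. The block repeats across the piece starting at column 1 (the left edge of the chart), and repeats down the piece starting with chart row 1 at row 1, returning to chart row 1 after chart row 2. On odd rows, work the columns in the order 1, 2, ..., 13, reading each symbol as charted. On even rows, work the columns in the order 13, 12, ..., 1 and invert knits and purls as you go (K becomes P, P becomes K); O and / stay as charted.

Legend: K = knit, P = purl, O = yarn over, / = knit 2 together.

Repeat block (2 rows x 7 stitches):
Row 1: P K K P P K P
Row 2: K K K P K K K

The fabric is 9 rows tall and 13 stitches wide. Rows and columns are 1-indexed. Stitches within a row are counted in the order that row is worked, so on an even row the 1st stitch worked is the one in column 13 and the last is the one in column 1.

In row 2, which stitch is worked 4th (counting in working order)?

Row 2: (2-1) mod 2 = 1, so use chart row 2. Even row -> WS.
Chart row 2 tiled across columns 1-13: K K K P K K K K K K P K K
WS: work from column 13 back to column 1 (reverse the tiled row), swapping K<->P (O and / unchanged).
Row 2 as worked: P P K P P P P P P K P P P
Counting 4 along the worked row gives P.

Stitch:
P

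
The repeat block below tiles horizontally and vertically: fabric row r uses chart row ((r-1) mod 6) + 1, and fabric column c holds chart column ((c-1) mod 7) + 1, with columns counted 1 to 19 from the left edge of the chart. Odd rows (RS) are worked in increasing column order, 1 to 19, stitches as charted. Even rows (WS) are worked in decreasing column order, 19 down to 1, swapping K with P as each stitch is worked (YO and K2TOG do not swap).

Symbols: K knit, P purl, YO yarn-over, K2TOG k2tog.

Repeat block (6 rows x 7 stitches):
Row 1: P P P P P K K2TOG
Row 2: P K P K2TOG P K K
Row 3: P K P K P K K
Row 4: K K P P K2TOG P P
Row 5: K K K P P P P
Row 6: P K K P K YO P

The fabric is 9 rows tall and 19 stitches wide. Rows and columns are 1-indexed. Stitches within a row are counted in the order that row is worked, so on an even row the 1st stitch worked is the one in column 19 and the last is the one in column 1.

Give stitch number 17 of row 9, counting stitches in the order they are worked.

== STITCH ==
P

Derivation:
Row 9 uses chart row ((9-1) mod 6)+1 = 3. Row 9 is odd, so RS.
Chart row 3 tiled across columns 1-19: P K P K P K K P K P K P K K P K P K P
RS row: no reversal, no swap; stitch n worked = column n.
Stitch 17 in working order -> P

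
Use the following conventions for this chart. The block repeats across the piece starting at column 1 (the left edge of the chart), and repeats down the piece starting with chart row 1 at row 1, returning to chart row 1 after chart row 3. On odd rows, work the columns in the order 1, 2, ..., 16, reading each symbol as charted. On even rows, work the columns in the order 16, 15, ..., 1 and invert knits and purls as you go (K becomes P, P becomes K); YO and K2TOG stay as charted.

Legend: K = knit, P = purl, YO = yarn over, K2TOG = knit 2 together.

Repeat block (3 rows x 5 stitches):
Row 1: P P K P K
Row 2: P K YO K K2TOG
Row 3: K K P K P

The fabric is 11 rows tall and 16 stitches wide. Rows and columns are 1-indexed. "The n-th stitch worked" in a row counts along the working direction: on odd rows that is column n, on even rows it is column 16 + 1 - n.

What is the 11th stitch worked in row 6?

Result:
P

Derivation:
Row 6: (6-1) mod 3 = 2, so use chart row 3. Even row -> WS.
Chart row 3 tiled across columns 1-16: K K P K P K K P K P K K P K P K
WS: work from column 16 back to column 1 (reverse the tiled row), swapping K<->P (YO and K2TOG unchanged).
Row 6 as worked: P K P K P P K P K P P K P K P P
Counting 11 along the worked row gives P.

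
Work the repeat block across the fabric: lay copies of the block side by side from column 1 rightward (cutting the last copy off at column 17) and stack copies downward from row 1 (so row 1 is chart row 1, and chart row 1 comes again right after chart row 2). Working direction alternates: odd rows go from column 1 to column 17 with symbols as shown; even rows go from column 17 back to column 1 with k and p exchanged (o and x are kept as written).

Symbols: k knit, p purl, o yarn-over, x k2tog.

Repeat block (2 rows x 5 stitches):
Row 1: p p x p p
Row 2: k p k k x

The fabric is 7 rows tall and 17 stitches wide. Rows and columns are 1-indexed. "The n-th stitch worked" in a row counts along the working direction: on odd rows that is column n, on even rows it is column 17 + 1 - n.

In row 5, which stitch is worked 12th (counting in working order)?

Row 5: (5-1) mod 2 = 0, so use chart row 1. Odd row -> RS.
Chart row 1 tiled across columns 1-17: p p x p p p p x p p p p x p p p p
Right side: take the tiled row as-is (worked left to right from column 1).
The 12th stitch worked is p.

Stitch:
p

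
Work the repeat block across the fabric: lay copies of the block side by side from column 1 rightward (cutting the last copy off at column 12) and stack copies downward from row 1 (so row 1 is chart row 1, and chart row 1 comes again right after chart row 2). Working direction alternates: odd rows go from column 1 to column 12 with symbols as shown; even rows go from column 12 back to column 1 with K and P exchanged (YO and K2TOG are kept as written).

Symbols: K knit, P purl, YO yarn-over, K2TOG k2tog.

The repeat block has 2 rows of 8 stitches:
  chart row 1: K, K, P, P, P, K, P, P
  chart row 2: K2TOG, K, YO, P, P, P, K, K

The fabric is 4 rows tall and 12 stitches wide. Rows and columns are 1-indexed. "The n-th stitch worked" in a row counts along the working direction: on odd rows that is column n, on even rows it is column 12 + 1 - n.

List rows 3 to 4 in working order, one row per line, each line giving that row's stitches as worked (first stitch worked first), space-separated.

== ROWS AS WORKED ==
K K P P P K P P K K P P
K YO P K2TOG P P K K K YO P K2TOG

Derivation:
Row 3: chart row 1, RS - tile across columns 1-12 and work as-is.
Row 4: chart row 2, WS - tiled (columns 1-12): K2TOG K YO P P P K K K2TOG K YO P; work from column 12 back to 1 with K<->P swapped.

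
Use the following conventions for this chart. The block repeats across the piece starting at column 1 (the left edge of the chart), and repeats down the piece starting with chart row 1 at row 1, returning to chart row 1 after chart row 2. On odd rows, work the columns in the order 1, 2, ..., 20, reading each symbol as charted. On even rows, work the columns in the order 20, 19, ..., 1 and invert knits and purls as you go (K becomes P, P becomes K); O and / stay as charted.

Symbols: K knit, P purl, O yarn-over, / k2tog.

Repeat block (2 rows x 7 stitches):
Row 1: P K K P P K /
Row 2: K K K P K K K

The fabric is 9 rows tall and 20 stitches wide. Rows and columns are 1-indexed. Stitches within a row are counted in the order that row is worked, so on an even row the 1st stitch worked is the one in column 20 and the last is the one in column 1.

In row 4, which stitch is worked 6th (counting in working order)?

Stitch:
P

Derivation:
Row 4: (4-1) mod 2 = 1, so use chart row 2. Even row -> WS.
Chart row 2 tiled across columns 1-20: K K K P K K K K K K P K K K K K K P K K
Wrong side: read the tiled row from column 20 down to 1 and exchange K with P (leave O, /).
Row 4 as worked: P P K P P P P P P K P P P P P P K P P P
The 6th stitch worked is P.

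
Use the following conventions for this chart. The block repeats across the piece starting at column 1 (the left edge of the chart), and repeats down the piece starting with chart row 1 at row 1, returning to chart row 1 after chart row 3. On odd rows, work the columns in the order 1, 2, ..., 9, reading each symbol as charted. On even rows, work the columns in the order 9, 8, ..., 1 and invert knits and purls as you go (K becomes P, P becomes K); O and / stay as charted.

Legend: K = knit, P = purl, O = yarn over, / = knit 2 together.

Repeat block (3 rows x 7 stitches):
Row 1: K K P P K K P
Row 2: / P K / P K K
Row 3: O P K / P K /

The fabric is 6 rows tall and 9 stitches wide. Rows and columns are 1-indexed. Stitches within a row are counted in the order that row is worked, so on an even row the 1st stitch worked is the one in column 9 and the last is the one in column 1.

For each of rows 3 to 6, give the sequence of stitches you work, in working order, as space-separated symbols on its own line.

Row 3: chart row 3, RS - tile across columns 1-9 and work as-is.
Row 4: chart row 1, WS - tiled (columns 1-9): K K P P K K P K K; work from column 9 back to 1 with K<->P swapped.
Row 5: chart row 2, RS - tile across columns 1-9 and work as-is.
Row 6: chart row 3, WS - tiled (columns 1-9): O P K / P K / O P; work from column 9 back to 1 with K<->P swapped.

Result:
O P K / P K / O P
P P K P P K K P P
/ P K / P K K / P
K O / P K / P K O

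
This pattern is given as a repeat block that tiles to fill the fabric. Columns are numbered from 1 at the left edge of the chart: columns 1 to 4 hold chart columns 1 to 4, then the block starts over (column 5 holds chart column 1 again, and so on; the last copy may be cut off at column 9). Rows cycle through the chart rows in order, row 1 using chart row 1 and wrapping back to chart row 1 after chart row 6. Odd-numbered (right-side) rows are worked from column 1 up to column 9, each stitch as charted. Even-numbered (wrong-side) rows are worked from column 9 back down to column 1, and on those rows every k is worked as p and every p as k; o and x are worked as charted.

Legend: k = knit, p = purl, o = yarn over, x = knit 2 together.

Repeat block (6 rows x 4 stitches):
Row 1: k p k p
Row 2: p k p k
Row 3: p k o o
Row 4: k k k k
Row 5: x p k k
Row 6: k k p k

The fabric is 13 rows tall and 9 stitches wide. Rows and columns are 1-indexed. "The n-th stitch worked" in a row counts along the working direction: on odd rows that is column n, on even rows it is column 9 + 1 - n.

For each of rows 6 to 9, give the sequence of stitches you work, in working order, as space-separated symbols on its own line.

Result:
p p k p p p k p p
k p k p k p k p k
k p k p k p k p k
p k o o p k o o p

Derivation:
Row 6: chart row 6, WS - tiled (columns 1-9): k k p k k k p k k; work from column 9 back to 1 with k<->p swapped.
Row 7: chart row 1, RS - tile across columns 1-9 and work as-is.
Row 8: chart row 2, WS - tiled (columns 1-9): p k p k p k p k p; work from column 9 back to 1 with k<->p swapped.
Row 9: chart row 3, RS - tile across columns 1-9 and work as-is.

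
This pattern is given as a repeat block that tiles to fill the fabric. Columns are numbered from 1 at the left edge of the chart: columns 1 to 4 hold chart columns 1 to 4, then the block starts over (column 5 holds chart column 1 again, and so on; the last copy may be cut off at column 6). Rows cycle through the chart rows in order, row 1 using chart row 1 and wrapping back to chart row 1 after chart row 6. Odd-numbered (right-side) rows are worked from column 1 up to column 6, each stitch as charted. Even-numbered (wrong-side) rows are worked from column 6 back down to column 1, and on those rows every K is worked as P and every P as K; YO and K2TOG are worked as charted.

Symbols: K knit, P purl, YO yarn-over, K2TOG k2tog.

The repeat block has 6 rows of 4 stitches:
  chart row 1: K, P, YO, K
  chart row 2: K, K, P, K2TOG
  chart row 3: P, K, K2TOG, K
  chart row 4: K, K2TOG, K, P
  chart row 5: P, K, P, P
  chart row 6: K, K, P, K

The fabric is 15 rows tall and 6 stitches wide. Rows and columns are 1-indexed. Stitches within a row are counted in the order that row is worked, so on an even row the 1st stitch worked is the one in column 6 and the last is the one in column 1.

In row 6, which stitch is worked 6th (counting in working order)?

For row 6: chart row = ((6-1) mod 6) + 1 = 6; this is a WS (even) row.
Chart row 6 tiled across columns 1-6: K K P K K K
WS row: flip the tiled sequence (start at column 6) and apply K<->P; YO and K2TOG stay.
Row 6 as worked: P P P K P P
Counting 6 along the worked row gives P.

Stitch:
P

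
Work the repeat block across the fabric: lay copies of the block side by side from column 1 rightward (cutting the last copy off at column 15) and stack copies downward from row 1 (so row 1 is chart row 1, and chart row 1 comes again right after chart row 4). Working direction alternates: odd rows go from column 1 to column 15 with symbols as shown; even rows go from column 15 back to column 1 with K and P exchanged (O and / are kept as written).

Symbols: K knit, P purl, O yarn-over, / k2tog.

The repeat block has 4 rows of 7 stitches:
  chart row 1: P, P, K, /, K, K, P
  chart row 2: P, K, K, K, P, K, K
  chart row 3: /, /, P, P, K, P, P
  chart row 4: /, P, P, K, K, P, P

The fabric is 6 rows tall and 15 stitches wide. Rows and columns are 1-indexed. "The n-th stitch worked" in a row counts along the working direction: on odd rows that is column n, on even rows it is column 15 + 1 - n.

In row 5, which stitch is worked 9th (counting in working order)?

Row 5 uses chart row ((5-1) mod 4)+1 = 1. Row 5 is odd, so RS.
Chart row 1 tiled across columns 1-15: P P K / K K P P P K / K K P P
Right side: take the tiled row as-is (worked left to right from column 1).
Counting 9 along the worked row gives P.

Stitch:
P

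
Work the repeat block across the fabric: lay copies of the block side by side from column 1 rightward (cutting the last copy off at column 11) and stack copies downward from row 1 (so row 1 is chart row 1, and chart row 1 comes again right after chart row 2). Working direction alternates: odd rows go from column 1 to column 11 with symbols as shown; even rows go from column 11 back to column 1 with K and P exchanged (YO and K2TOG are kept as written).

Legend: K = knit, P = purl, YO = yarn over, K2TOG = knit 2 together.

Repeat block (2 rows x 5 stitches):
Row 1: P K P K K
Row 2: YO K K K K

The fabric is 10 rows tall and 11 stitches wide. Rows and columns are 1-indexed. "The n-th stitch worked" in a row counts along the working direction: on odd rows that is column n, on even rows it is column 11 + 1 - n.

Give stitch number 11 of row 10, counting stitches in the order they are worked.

== STITCH ==
YO

Derivation:
Row 10: (10-1) mod 2 = 1, so use chart row 2. Even row -> WS.
Chart row 2 tiled across columns 1-11: YO K K K K YO K K K K YO
Wrong side: read the tiled row from column 11 down to 1 and exchange K with P (leave YO, K2TOG).
Row 10 as worked: YO P P P P YO P P P P YO
The 11th stitch worked is YO.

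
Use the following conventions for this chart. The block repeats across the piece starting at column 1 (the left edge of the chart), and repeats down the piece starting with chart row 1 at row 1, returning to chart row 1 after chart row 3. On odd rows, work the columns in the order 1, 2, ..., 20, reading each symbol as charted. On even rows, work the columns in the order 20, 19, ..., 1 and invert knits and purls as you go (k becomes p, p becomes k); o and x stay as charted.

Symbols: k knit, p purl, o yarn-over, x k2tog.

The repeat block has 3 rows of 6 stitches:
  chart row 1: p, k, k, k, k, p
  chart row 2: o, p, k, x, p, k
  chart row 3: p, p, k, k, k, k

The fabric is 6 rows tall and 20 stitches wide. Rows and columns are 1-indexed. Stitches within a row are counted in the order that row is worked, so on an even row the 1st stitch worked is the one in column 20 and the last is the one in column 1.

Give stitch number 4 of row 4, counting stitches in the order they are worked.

== STITCH ==
p

Derivation:
Row 4 uses chart row ((4-1) mod 3)+1 = 1. Row 4 is even, so WS.
Chart row 1 tiled across columns 1-20: p k k k k p p k k k k p p k k k k p p k
WS: work from column 20 back to column 1 (reverse the tiled row), swapping k<->p (o and x unchanged).
Row 4 as worked: p k k p p p p k k p p p p k k p p p p k
The 4th stitch worked is p.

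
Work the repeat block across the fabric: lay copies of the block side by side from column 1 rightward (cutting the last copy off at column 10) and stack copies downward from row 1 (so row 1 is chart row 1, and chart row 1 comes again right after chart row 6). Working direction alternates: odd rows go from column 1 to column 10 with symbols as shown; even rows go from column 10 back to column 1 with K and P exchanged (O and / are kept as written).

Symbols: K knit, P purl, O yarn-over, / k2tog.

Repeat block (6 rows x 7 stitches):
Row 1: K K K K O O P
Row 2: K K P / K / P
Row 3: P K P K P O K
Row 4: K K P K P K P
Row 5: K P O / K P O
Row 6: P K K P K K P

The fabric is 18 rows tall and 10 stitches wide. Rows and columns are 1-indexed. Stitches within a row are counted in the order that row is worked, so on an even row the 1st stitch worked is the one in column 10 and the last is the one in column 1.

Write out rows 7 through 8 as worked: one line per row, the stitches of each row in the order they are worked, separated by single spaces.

Row 7: chart row 1, RS - tile across columns 1-10 and work as-is.
Row 8: chart row 2, WS - tiled (columns 1-10): K K P / K / P K K P; work from column 10 back to 1 with K<->P swapped.

Rows as worked:
K K K K O O P K K K
K P P K / P / K P P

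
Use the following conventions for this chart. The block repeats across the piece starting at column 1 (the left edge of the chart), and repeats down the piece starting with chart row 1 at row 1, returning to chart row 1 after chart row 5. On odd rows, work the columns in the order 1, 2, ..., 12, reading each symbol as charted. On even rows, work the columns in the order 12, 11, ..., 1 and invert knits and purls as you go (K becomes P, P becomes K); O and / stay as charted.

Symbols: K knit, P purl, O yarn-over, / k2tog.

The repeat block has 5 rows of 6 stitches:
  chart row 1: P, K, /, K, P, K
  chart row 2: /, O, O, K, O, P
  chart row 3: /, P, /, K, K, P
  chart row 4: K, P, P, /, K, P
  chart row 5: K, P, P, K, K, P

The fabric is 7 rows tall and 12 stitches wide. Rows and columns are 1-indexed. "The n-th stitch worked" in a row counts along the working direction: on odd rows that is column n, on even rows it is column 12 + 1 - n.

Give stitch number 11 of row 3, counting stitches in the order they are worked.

Row 3 uses chart row ((3-1) mod 5)+1 = 3. Row 3 is odd, so RS.
Chart row 3 tiled across columns 1-12: / P / K K P / P / K K P
Right side: take the tiled row as-is (worked left to right from column 1).
Counting 11 along the worked row gives K.

Stitch:
K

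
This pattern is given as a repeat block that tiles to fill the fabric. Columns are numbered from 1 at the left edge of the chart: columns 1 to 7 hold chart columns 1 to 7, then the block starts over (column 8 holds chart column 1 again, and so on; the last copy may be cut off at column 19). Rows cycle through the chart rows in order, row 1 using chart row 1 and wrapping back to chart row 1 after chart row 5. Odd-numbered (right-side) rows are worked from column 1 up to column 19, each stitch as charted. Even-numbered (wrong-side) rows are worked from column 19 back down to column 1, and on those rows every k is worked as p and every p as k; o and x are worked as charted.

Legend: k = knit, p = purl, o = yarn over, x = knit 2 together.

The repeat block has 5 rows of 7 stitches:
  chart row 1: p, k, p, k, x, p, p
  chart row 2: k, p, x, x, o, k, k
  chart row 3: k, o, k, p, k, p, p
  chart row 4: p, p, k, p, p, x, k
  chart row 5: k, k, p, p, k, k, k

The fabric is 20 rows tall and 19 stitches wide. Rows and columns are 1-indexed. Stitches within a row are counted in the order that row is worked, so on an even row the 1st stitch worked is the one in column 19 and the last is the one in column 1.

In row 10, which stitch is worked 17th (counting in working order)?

Result:
k

Derivation:
For row 10: chart row = ((10-1) mod 5) + 1 = 5; this is a WS (even) row.
Chart row 5 tiled across columns 1-19: k k p p k k k k k p p k k k k k p p k
WS row: flip the tiled sequence (start at column 19) and apply k<->p; o and x stay.
Row 10 as worked: p k k p p p p p k k p p p p p k k p p
Counting 17 along the worked row gives k.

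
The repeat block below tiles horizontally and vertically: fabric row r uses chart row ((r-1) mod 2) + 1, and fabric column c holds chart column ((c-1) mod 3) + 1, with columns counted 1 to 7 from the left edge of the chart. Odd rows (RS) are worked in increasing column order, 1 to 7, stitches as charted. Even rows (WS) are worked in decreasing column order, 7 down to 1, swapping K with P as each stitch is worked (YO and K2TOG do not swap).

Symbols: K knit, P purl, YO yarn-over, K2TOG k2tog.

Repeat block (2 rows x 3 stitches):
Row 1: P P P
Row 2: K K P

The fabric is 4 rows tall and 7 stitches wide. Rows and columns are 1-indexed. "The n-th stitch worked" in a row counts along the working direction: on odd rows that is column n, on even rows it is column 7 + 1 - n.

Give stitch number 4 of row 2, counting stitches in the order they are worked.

Row 2: (2-1) mod 2 = 1, so use chart row 2. Even row -> WS.
Chart row 2 tiled across columns 1-7: K K P K K P K
WS row: flip the tiled sequence (start at column 7) and apply K<->P; YO and K2TOG stay.
Row 2 as worked: P K P P K P P
Counting 4 along the worked row gives P.

Result:
P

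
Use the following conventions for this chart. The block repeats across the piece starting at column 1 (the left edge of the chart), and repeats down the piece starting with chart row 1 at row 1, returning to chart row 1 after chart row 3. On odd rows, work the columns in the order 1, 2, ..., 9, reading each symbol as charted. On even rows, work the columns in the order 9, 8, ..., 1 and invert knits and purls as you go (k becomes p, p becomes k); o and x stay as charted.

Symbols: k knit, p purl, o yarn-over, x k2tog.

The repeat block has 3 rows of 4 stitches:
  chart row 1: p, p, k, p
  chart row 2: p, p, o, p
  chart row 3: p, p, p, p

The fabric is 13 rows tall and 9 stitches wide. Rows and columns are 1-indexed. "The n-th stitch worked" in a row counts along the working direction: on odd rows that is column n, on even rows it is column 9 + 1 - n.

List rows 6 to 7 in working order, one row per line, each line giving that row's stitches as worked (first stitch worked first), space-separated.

Row 6: chart row 3, WS - tiled (columns 1-9): p p p p p p p p p; work from column 9 back to 1 with k<->p swapped.
Row 7: chart row 1, RS - tile across columns 1-9 and work as-is.

Rows as worked:
k k k k k k k k k
p p k p p p k p p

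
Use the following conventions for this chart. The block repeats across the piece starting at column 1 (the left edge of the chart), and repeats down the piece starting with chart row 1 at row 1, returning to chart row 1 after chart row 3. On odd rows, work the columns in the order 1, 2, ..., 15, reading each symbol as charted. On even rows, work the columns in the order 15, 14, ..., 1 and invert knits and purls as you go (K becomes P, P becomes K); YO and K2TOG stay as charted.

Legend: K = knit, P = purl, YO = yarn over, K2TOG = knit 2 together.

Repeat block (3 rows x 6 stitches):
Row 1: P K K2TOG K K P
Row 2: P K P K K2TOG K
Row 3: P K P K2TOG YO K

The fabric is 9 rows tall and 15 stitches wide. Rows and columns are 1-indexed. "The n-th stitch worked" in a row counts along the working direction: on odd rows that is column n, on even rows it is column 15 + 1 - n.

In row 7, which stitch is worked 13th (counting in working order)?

Row 7: (7-1) mod 3 = 0, so use chart row 1. Odd row -> RS.
Chart row 1 tiled across columns 1-15: P K K2TOG K K P P K K2TOG K K P P K K2TOG
RS row: no reversal, no swap; stitch n worked = column n.
Counting 13 along the worked row gives P.

Result:
P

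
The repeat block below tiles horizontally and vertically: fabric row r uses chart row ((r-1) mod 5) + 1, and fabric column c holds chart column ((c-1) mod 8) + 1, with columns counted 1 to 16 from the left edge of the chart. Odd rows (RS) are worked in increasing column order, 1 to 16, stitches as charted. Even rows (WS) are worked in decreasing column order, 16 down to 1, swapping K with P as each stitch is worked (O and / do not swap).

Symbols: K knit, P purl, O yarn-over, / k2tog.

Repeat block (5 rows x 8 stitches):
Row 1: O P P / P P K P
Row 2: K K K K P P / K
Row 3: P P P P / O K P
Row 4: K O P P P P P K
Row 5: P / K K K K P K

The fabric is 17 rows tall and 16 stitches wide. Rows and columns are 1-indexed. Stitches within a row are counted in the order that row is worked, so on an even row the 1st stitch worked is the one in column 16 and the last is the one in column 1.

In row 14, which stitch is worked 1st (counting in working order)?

== STITCH ==
P

Derivation:
Row 14: (14-1) mod 5 = 3, so use chart row 4. Even row -> WS.
Chart row 4 tiled across columns 1-16: K O P P P P P K K O P P P P P K
WS row: flip the tiled sequence (start at column 16) and apply K<->P; O and / stay.
Row 14 as worked: P K K K K K O P P K K K K K O P
Counting 1 along the worked row gives P.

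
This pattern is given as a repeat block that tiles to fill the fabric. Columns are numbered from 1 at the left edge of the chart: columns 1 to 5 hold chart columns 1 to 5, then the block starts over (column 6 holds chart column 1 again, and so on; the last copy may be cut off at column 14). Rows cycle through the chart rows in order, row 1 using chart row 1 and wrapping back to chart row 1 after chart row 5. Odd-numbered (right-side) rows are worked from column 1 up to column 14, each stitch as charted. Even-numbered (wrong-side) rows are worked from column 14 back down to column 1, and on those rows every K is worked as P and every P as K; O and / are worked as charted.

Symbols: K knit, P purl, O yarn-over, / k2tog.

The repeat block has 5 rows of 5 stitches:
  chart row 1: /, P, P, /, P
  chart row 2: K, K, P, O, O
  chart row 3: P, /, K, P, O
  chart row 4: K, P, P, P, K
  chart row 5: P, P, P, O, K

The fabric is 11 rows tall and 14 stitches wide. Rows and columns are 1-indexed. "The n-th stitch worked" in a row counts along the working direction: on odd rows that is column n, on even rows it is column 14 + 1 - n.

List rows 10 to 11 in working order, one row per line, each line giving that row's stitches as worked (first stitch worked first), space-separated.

Row 10: chart row 5, WS - tiled (columns 1-14): P P P O K P P P O K P P P O; work from column 14 back to 1 with K<->P swapped.
Row 11: chart row 1, RS - tile across columns 1-14 and work as-is.

Result:
O K K K P O K K K P O K K K
/ P P / P / P P / P / P P /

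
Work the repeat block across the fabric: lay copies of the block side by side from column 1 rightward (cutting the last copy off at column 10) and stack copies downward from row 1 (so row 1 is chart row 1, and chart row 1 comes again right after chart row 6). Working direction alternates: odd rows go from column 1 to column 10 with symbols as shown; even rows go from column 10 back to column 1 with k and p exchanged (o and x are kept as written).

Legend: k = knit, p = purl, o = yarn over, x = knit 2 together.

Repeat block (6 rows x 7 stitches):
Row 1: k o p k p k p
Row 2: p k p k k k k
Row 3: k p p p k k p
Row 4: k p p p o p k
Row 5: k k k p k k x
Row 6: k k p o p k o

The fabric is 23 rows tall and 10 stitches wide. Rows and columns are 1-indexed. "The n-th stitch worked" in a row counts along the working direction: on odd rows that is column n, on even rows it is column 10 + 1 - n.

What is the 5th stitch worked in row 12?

Stitch:
p

Derivation:
For row 12: chart row = ((12-1) mod 6) + 1 = 6; this is a WS (even) row.
Chart row 6 tiled across columns 1-10: k k p o p k o k k p
Wrong side: read the tiled row from column 10 down to 1 and exchange k with p (leave o, x).
Row 12 as worked: k p p o p k o k p p
Counting 5 along the worked row gives p.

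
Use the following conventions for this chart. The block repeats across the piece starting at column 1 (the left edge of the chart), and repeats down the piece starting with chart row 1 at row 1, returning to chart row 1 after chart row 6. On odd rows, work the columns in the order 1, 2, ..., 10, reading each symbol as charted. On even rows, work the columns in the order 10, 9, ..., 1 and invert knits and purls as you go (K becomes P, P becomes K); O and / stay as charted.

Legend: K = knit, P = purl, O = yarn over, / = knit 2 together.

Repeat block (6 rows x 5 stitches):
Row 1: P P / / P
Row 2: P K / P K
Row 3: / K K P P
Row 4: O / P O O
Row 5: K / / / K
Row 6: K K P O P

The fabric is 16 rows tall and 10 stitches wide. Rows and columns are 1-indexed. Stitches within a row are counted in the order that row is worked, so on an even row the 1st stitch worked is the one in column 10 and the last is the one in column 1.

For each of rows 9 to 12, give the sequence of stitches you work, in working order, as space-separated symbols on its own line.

Rows as worked:
/ K K P P / K K P P
O O K / O O O K / O
K / / / K K / / / K
K O K P P K O K P P

Derivation:
Row 9: chart row 3, RS - tile across columns 1-10 and work as-is.
Row 10: chart row 4, WS - tiled (columns 1-10): O / P O O O / P O O; work from column 10 back to 1 with K<->P swapped.
Row 11: chart row 5, RS - tile across columns 1-10 and work as-is.
Row 12: chart row 6, WS - tiled (columns 1-10): K K P O P K K P O P; work from column 10 back to 1 with K<->P swapped.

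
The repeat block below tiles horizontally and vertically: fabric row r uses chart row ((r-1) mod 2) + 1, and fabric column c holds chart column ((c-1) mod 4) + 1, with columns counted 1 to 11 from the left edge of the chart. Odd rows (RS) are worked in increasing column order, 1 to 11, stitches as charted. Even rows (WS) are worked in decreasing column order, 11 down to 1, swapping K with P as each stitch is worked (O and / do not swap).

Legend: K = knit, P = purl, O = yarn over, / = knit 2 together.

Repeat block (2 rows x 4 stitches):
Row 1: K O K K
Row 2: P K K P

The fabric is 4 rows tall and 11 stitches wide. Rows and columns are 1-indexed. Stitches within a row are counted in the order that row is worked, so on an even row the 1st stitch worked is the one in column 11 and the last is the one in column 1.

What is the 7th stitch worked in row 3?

== STITCH ==
K

Derivation:
Row 3 uses chart row ((3-1) mod 2)+1 = 1. Row 3 is odd, so RS.
Chart row 1 tiled across columns 1-11: K O K K K O K K K O K
RS: work column 1 to column 11, symbols as charted — the tiled row is the row as worked.
Counting 7 along the worked row gives K.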